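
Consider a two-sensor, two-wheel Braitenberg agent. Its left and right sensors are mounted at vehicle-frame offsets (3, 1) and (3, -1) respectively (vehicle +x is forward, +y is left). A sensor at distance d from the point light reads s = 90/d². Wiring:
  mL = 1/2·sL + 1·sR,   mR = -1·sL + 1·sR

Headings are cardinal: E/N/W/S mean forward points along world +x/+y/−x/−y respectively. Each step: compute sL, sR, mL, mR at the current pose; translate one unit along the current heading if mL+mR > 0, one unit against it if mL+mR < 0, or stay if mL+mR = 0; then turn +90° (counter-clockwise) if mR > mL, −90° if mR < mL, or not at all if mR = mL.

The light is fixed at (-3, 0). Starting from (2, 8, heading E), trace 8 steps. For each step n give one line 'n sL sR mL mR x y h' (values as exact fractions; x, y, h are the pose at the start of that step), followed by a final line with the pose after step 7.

0 18/29 90/113 3627/3277 576/3277 2 8 E
1 45/37 9/5 891/370 108/185 3 8 S
2 2 90/73 163/73 -56/73 3 7 W
3 45/58 45/68 1035/986 -225/1972 2 7 N
4 18/29 90/113 3627/3277 576/3277 2 8 E
5 45/37 9/5 891/370 108/185 3 8 S
6 2 90/73 163/73 -56/73 3 7 W
7 45/58 45/68 1035/986 -225/1972 2 7 N
final 2 8 E

n=0: pose=(2,8,E); sL=18/29, sR=90/113; mL=3627/3277, mR=576/3277; mL+mR=4203/3277 → advance +1; mR−mL=-27/29 → turn -1·90°
n=1: pose=(3,8,S); sL=45/37, sR=9/5; mL=891/370, mR=108/185; mL+mR=1107/370 → advance +1; mR−mL=-135/74 → turn -1·90°
n=2: pose=(3,7,W); sL=2, sR=90/73; mL=163/73, mR=-56/73; mL+mR=107/73 → advance +1; mR−mL=-3 → turn -1·90°
n=3: pose=(2,7,N); sL=45/58, sR=45/68; mL=1035/986, mR=-225/1972; mL+mR=1845/1972 → advance +1; mR−mL=-135/116 → turn -1·90°
n=4: pose=(2,8,E); sL=18/29, sR=90/113; mL=3627/3277, mR=576/3277; mL+mR=4203/3277 → advance +1; mR−mL=-27/29 → turn -1·90°
n=5: pose=(3,8,S); sL=45/37, sR=9/5; mL=891/370, mR=108/185; mL+mR=1107/370 → advance +1; mR−mL=-135/74 → turn -1·90°
n=6: pose=(3,7,W); sL=2, sR=90/73; mL=163/73, mR=-56/73; mL+mR=107/73 → advance +1; mR−mL=-3 → turn -1·90°
n=7: pose=(2,7,N); sL=45/58, sR=45/68; mL=1035/986, mR=-225/1972; mL+mR=1845/1972 → advance +1; mR−mL=-135/116 → turn -1·90°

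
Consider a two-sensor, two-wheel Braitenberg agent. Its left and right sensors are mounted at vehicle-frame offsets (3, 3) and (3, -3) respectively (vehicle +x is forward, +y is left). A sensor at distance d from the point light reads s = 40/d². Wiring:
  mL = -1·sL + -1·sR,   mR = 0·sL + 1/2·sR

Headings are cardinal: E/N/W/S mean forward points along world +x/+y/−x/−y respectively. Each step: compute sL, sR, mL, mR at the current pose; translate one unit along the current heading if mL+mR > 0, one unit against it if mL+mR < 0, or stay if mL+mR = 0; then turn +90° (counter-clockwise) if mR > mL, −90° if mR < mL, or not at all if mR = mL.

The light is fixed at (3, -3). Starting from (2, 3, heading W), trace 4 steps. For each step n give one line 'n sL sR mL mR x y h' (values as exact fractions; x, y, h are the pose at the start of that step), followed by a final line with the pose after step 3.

n=0: pose=(2,3,W); sL=8/5, sR=40/97; mL=-976/485, mR=20/97; mL+mR=-876/485 → advance -1; mR−mL=1076/485 → turn +1·90°
n=1: pose=(3,3,S); sL=20/9, sR=20/9; mL=-40/9, mR=10/9; mL+mR=-10/3 → advance -1; mR−mL=50/9 → turn +1·90°
n=2: pose=(3,4,E); sL=40/109, sR=8/5; mL=-1072/545, mR=4/5; mL+mR=-636/545 → advance -1; mR−mL=1508/545 → turn +1·90°
n=3: pose=(2,4,N); sL=10/29, sR=5/13; mL=-275/377, mR=5/26; mL+mR=-405/754 → advance -1; mR−mL=695/754 → turn +1·90°

0 8/5 40/97 -976/485 20/97 2 3 W
1 20/9 20/9 -40/9 10/9 3 3 S
2 40/109 8/5 -1072/545 4/5 3 4 E
3 10/29 5/13 -275/377 5/26 2 4 N
final 2 3 W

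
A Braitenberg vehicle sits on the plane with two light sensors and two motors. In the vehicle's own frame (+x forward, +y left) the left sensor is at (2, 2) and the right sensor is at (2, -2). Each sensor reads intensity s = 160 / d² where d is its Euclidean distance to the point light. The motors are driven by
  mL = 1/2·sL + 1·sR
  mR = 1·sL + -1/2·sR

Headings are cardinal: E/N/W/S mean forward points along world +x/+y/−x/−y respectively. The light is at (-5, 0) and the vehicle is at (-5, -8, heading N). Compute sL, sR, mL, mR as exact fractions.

4 4 6 2

left sensor world pos  = (-7, -6); dL² = 40
right sensor world pos = (-3, -6); dR² = 40
sL = 160/40 = 4
sR = 160/40 = 4
mL = 1/2·sL + 1·sR = 6
mR = 1·sL + -1/2·sR = 2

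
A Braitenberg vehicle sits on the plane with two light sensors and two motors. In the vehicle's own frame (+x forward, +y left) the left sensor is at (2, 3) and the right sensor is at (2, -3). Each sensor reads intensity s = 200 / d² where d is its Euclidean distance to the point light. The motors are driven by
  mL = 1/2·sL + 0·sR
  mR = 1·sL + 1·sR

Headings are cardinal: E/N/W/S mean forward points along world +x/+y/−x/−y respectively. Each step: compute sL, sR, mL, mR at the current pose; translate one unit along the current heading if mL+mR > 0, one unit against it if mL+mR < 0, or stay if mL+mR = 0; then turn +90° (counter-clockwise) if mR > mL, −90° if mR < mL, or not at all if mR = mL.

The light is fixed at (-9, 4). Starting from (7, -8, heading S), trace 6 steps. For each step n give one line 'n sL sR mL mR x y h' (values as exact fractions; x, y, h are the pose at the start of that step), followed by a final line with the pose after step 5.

n=0: pose=(7,-8,S); sL=200/557, sR=40/73; mL=100/557, mR=36880/40661; mL+mR=44180/40661 → advance +1; mR−mL=29580/40661 → turn +1·90°
n=1: pose=(7,-9,E); sL=25/53, sR=10/29; mL=25/106, mR=1255/1537; mL+mR=3235/3074 → advance +1; mR−mL=1785/3074 → turn +1·90°
n=2: pose=(8,-9,N); sL=200/317, sR=200/521; mL=100/317, mR=167600/165157; mL+mR=219700/165157 → advance +1; mR−mL=115500/165157 → turn +1·90°
n=3: pose=(8,-8,W); sL=4/9, sR=100/153; mL=2/9, mR=56/51; mL+mR=202/153 → advance +1; mR−mL=134/153 → turn +1·90°
n=4: pose=(7,-8,S); sL=200/557, sR=40/73; mL=100/557, mR=36880/40661; mL+mR=44180/40661 → advance +1; mR−mL=29580/40661 → turn +1·90°
n=5: pose=(7,-9,E); sL=25/53, sR=10/29; mL=25/106, mR=1255/1537; mL+mR=3235/3074 → advance +1; mR−mL=1785/3074 → turn +1·90°

0 200/557 40/73 100/557 36880/40661 7 -8 S
1 25/53 10/29 25/106 1255/1537 7 -9 E
2 200/317 200/521 100/317 167600/165157 8 -9 N
3 4/9 100/153 2/9 56/51 8 -8 W
4 200/557 40/73 100/557 36880/40661 7 -8 S
5 25/53 10/29 25/106 1255/1537 7 -9 E
final 8 -9 N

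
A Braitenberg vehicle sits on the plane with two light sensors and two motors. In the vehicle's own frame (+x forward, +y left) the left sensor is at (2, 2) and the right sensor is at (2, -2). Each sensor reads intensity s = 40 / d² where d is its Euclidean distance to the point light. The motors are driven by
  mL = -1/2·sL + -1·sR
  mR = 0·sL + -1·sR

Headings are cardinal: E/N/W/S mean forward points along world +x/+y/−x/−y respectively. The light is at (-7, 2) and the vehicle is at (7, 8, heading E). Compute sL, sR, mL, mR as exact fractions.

left sensor world pos  = (9, 10); dL² = 320
right sensor world pos = (9, 6); dR² = 272
sL = 40/320 = 1/8
sR = 40/272 = 5/34
mL = -1/2·sL + -1·sR = -57/272
mR = 0·sL + -1·sR = -5/34

1/8 5/34 -57/272 -5/34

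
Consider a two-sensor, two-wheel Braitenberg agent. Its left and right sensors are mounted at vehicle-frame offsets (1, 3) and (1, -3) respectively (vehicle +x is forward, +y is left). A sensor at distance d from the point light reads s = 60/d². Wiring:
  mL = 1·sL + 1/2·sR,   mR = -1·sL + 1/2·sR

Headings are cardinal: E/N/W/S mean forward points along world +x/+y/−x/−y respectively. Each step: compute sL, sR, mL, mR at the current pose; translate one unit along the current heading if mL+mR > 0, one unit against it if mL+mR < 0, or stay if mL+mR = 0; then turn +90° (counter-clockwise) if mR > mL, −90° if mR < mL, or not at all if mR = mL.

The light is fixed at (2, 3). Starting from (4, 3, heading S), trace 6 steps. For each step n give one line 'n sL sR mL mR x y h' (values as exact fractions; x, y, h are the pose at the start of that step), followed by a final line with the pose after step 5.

n=0: pose=(4,3,S); sL=30/13, sR=30; mL=225/13, mR=165/13; mL+mR=30 → advance +1; mR−mL=-60/13 → turn -1·90°
n=1: pose=(4,2,W); sL=60/17, sR=12; mL=162/17, mR=42/17; mL+mR=12 → advance +1; mR−mL=-120/17 → turn -1·90°
n=2: pose=(3,2,N); sL=15, sR=15/4; mL=135/8, mR=-105/8; mL+mR=15/4 → advance +1; mR−mL=-30 → turn -1·90°
n=3: pose=(3,3,E); sL=60/13, sR=60/13; mL=90/13, mR=-30/13; mL+mR=60/13 → advance +1; mR−mL=-120/13 → turn -1·90°
n=4: pose=(4,3,S); sL=30/13, sR=30; mL=225/13, mR=165/13; mL+mR=30 → advance +1; mR−mL=-60/13 → turn -1·90°
n=5: pose=(4,2,W); sL=60/17, sR=12; mL=162/17, mR=42/17; mL+mR=12 → advance +1; mR−mL=-120/17 → turn -1·90°

0 30/13 30 225/13 165/13 4 3 S
1 60/17 12 162/17 42/17 4 2 W
2 15 15/4 135/8 -105/8 3 2 N
3 60/13 60/13 90/13 -30/13 3 3 E
4 30/13 30 225/13 165/13 4 3 S
5 60/17 12 162/17 42/17 4 2 W
final 3 2 N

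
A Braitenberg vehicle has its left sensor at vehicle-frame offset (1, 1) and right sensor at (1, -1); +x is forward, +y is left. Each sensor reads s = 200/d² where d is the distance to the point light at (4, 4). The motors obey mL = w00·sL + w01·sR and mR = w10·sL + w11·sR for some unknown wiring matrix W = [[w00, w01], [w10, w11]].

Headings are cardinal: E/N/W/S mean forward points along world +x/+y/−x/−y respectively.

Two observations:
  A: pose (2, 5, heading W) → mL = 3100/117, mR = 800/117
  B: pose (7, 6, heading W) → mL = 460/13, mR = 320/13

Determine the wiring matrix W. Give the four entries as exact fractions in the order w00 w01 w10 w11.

obs A: pose=(2,5,W) → sL=200/9, sR=200/13, mL=3100/117, mR=800/117
obs B: pose=(7,6,W) → sL=40, sR=200/13, mL=460/13, mR=320/13
sensor matrix S = [[200/9, 200/13], [40, 200/13]]; det S = -32000/117
solve [mL_A; mL_B] = S·[w00; w01] and [mR_A; mR_B] = S·[w10; w11]:
  w00 = 1/2, w01 = 1, w10 = 1, w11 = -1

1/2 1 1 -1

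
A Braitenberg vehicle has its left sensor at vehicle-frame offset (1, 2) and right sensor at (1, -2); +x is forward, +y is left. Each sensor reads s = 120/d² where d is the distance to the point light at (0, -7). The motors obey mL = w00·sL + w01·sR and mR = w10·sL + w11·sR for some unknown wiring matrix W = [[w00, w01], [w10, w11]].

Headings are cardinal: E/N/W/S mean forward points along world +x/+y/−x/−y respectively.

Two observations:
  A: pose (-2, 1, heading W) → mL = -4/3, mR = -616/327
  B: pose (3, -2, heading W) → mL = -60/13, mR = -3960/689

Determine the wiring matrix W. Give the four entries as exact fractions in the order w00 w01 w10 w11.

obs A: pose=(-2,1,W) → sL=8/3, sR=120/109, mL=-4/3, mR=-616/327
obs B: pose=(3,-2,W) → sL=120/13, sR=120/53, mL=-60/13, mR=-3960/689
sensor matrix S = [[8/3, 120/109], [120/13, 120/53]]; det S = -309760/75101
solve [mL_A; mL_B] = S·[w00; w01] and [mR_A; mR_B] = S·[w10; w11]:
  w00 = -1/2, w01 = 0, w10 = -1/2, w11 = -1/2

-1/2 0 -1/2 -1/2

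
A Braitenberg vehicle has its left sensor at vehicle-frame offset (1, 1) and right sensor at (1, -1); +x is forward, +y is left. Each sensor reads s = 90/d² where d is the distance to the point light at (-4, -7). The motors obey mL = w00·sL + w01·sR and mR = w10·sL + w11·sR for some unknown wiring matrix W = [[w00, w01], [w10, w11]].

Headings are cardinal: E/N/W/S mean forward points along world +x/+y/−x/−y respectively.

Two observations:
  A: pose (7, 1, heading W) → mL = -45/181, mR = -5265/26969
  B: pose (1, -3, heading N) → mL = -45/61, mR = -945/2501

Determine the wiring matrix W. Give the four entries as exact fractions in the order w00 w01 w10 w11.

obs A: pose=(7,1,W) → sL=90/149, sR=90/181, mL=-45/181, mR=-5265/26969
obs B: pose=(1,-3,N) → sL=90/41, sR=90/61, mL=-45/61, mR=-945/2501
sensor matrix S = [[90/149, 90/181], [90/41, 90/61]]; det S = -13510800/67449469
solve [mL_A; mL_B] = S·[w00; w01] and [mR_A; mR_B] = S·[w10; w11]:
  w00 = 0, w01 = -1/2, w10 = 1/2, w11 = -1

0 -1/2 1/2 -1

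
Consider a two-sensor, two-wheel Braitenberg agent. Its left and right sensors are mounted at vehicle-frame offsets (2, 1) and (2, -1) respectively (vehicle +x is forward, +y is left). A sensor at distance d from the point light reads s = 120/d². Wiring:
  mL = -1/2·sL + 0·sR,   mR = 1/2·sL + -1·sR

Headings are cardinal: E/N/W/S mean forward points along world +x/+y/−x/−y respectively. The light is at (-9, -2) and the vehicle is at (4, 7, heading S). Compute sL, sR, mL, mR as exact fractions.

left sensor world pos  = (5, 5); dL² = 245
right sensor world pos = (3, 5); dR² = 193
sL = 120/245 = 24/49
sR = 120/193 = 120/193
mL = -1/2·sL + 0·sR = -12/49
mR = 1/2·sL + -1·sR = -3564/9457

24/49 120/193 -12/49 -3564/9457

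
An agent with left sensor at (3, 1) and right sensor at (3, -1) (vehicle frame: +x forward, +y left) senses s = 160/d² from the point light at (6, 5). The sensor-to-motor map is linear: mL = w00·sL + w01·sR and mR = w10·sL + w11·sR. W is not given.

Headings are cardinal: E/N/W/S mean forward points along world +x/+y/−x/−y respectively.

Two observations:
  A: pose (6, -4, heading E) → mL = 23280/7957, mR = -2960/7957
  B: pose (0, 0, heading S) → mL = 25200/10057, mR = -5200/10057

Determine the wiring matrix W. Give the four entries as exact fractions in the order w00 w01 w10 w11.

1 1/2 1/2 -1

obs A: pose=(6,-4,E) → sL=160/73, sR=160/109, mL=23280/7957, mR=-2960/7957
obs B: pose=(0,0,S) → sL=160/89, sR=160/113, mL=25200/10057, mR=-5200/10057
sensor matrix S = [[160/73, 160/109], [160/89, 160/113]]; det S = 37171200/80023549
solve [mL_A; mL_B] = S·[w00; w01] and [mR_A; mR_B] = S·[w10; w11]:
  w00 = 1, w01 = 1/2, w10 = 1/2, w11 = -1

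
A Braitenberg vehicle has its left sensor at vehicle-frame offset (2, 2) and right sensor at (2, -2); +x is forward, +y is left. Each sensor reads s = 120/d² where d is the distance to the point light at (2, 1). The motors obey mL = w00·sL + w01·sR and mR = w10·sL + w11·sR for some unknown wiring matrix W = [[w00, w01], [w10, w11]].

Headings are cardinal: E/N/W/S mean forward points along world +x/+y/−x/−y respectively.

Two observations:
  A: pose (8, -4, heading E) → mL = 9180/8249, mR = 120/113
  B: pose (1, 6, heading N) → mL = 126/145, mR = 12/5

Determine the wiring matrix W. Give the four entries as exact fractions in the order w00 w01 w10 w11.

1 -1/2 0 1

obs A: pose=(8,-4,E) → sL=120/73, sR=120/113, mL=9180/8249, mR=120/113
obs B: pose=(1,6,N) → sL=60/29, sR=12/5, mL=126/145, mR=12/5
sensor matrix S = [[120/73, 120/113], [60/29, 12/5]]; det S = 418176/239221
solve [mL_A; mL_B] = S·[w00; w01] and [mR_A; mR_B] = S·[w10; w11]:
  w00 = 1, w01 = -1/2, w10 = 0, w11 = 1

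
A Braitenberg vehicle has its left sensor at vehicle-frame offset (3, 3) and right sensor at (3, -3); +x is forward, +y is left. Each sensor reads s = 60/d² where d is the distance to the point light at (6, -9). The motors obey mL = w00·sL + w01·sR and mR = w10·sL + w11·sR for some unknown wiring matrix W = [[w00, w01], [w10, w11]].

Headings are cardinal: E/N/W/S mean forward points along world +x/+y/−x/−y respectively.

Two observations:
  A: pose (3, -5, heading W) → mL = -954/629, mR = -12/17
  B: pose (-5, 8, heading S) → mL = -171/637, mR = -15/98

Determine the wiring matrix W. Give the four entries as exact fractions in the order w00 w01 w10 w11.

-1/2 -1 0 -1

obs A: pose=(3,-5,W) → sL=60/37, sR=12/17, mL=-954/629, mR=-12/17
obs B: pose=(-5,8,S) → sL=3/13, sR=15/98, mL=-171/637, mR=-15/98
sensor matrix S = [[60/37, 12/17], [3/13, 15/98]]; det S = 34182/400673
solve [mL_A; mL_B] = S·[w00; w01] and [mR_A; mR_B] = S·[w10; w11]:
  w00 = -1/2, w01 = -1, w10 = 0, w11 = -1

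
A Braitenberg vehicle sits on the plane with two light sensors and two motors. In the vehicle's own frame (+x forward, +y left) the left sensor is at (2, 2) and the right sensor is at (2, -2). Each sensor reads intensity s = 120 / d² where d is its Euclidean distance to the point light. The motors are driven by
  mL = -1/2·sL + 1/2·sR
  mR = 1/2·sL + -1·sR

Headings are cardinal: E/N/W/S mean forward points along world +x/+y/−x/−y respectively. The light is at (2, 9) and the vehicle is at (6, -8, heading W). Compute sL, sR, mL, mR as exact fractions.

left sensor world pos  = (4, -10); dL² = 365
right sensor world pos = (4, -6); dR² = 229
sL = 120/365 = 24/73
sR = 120/229 = 120/229
mL = -1/2·sL + 1/2·sR = 1632/16717
mR = 1/2·sL + -1·sR = -6012/16717

24/73 120/229 1632/16717 -6012/16717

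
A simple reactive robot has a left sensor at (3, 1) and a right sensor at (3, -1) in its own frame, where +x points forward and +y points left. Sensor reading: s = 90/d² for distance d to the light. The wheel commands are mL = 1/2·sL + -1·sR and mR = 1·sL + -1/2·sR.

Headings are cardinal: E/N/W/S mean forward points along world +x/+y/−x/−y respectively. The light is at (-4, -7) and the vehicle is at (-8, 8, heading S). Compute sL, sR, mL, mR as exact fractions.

left sensor world pos  = (-7, 5); dL² = 153
right sensor world pos = (-9, 5); dR² = 169
sL = 90/153 = 10/17
sR = 90/169 = 90/169
mL = 1/2·sL + -1·sR = -685/2873
mR = 1·sL + -1/2·sR = 925/2873

10/17 90/169 -685/2873 925/2873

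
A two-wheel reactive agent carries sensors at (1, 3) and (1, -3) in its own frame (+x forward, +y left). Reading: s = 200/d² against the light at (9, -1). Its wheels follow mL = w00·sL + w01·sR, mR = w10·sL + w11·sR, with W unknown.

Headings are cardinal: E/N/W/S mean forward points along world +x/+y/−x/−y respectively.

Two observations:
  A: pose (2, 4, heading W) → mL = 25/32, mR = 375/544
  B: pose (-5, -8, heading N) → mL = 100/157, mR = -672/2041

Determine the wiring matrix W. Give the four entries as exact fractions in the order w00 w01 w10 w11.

0 1/2 1/2 -1/2

obs A: pose=(2,4,W) → sL=50/17, sR=25/16, mL=25/32, mR=375/544
obs B: pose=(-5,-8,N) → sL=8/13, sR=200/157, mL=100/157, mR=-672/2041
sensor matrix S = [[50/17, 25/16], [8/13, 200/157]]; det S = 193275/69394
solve [mL_A; mL_B] = S·[w00; w01] and [mR_A; mR_B] = S·[w10; w11]:
  w00 = 0, w01 = 1/2, w10 = 1/2, w11 = -1/2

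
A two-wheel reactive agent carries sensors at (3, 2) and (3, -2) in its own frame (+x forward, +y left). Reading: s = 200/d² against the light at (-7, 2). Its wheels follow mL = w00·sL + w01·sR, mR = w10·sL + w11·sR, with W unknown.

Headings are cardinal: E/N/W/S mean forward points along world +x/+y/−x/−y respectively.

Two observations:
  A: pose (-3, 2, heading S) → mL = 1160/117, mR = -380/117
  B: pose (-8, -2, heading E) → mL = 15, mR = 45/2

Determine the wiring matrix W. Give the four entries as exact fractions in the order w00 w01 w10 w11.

1/2 1/2 1 -1/2

obs A: pose=(-3,2,S) → sL=40/9, sR=200/13, mL=1160/117, mR=-380/117
obs B: pose=(-8,-2,E) → sL=25, sR=5, mL=15, mR=45/2
sensor matrix S = [[40/9, 200/13], [25, 5]]; det S = -42400/117
solve [mL_A; mL_B] = S·[w00; w01] and [mR_A; mR_B] = S·[w10; w11]:
  w00 = 1/2, w01 = 1/2, w10 = 1, w11 = -1/2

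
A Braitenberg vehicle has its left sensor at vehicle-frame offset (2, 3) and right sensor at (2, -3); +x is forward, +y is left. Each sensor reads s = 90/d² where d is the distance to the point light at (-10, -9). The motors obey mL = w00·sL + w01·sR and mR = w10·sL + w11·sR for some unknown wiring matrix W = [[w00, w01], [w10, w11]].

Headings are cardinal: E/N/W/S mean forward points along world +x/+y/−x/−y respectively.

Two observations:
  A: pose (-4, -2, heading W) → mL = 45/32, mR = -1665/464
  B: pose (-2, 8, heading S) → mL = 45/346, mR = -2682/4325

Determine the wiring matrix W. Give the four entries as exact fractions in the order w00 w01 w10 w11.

1/2 0 -1 -1

obs A: pose=(-4,-2,W) → sL=45/16, sR=45/58, mL=45/32, mR=-1665/464
obs B: pose=(-2,8,S) → sL=45/173, sR=9/25, mL=45/346, mR=-2682/4325
sensor matrix S = [[45/16, 45/58], [45/173, 9/25]]; det S = 325377/401360
solve [mL_A; mL_B] = S·[w00; w01] and [mR_A; mR_B] = S·[w10; w11]:
  w00 = 1/2, w01 = 0, w10 = -1, w11 = -1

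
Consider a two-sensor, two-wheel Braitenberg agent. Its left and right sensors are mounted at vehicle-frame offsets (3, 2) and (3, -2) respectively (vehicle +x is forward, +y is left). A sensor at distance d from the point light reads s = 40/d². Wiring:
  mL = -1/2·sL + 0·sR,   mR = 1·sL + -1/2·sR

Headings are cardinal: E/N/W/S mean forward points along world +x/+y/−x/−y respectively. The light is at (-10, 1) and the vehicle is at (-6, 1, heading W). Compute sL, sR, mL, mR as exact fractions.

8 8 -4 4

left sensor world pos  = (-9, -1); dL² = 5
right sensor world pos = (-9, 3); dR² = 5
sL = 40/5 = 8
sR = 40/5 = 8
mL = -1/2·sL + 0·sR = -4
mR = 1·sL + -1/2·sR = 4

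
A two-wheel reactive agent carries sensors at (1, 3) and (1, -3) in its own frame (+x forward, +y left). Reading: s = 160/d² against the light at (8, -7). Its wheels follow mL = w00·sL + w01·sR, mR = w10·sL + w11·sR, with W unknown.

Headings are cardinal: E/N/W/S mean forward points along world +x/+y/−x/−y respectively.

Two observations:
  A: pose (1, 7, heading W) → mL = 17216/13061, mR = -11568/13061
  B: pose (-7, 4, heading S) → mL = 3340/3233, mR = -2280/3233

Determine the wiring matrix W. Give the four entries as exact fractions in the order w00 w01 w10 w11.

1 1 -1/2 -1

obs A: pose=(1,7,W) → sL=32/37, sR=160/353, mL=17216/13061, mR=-11568/13061
obs B: pose=(-7,4,S) → sL=40/61, sR=20/53, mL=3340/3233, mR=-2280/3233
sensor matrix S = [[32/37, 160/353], [40/61, 20/53]]; det S = 1230720/42226213
solve [mL_A; mL_B] = S·[w00; w01] and [mR_A; mR_B] = S·[w10; w11]:
  w00 = 1, w01 = 1, w10 = -1/2, w11 = -1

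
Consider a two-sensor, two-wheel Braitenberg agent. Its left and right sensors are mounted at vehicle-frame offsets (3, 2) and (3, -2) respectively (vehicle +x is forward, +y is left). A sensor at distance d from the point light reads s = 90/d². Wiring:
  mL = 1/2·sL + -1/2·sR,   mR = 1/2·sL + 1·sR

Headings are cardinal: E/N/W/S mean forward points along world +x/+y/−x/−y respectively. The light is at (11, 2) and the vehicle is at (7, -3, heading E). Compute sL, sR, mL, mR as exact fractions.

9 9/5 18/5 63/10

left sensor world pos  = (10, -1); dL² = 10
right sensor world pos = (10, -5); dR² = 50
sL = 90/10 = 9
sR = 90/50 = 9/5
mL = 1/2·sL + -1/2·sR = 18/5
mR = 1/2·sL + 1·sR = 63/10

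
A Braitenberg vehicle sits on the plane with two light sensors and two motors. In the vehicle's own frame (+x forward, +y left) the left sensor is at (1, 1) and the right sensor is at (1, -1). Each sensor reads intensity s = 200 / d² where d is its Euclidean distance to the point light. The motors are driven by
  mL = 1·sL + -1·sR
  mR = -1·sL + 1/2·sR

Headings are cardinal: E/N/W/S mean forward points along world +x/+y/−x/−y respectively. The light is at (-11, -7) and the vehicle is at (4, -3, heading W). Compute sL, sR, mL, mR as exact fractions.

left sensor world pos  = (3, -4); dL² = 205
right sensor world pos = (3, -2); dR² = 221
sL = 200/205 = 40/41
sR = 200/221 = 200/221
mL = 1·sL + -1·sR = 640/9061
mR = -1·sL + 1/2·sR = -4740/9061

40/41 200/221 640/9061 -4740/9061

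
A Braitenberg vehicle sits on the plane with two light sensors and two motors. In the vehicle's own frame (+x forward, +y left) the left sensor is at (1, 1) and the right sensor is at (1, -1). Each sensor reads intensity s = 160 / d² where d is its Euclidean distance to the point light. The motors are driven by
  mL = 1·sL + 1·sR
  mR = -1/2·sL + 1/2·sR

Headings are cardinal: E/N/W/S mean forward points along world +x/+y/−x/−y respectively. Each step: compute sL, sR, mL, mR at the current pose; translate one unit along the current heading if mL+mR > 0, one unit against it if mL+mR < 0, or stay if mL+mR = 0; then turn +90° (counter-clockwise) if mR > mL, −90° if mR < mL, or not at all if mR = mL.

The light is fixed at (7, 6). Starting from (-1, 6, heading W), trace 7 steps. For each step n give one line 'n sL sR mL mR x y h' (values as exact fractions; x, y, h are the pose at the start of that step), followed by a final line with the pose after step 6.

n=0: pose=(-1,6,W); sL=80/41, sR=80/41; mL=160/41, mR=0; mL+mR=160/41 → advance +1; mR−mL=-160/41 → turn -1·90°
n=1: pose=(-2,6,N); sL=160/101, sR=32/13; mL=5312/1313, mR=576/1313; mL+mR=5888/1313 → advance +1; mR−mL=-4736/1313 → turn -1·90°
n=2: pose=(-2,7,E); sL=40/17, sR=5/2; mL=165/34, mR=5/68; mL+mR=335/68 → advance +1; mR−mL=-325/68 → turn -1·90°
n=3: pose=(-1,7,S); sL=160/49, sR=160/81; mL=20800/3969, mR=-2560/3969; mL+mR=6080/1323 → advance +1; mR−mL=-23360/3969 → turn -1·90°
n=4: pose=(-1,6,W); sL=80/41, sR=80/41; mL=160/41, mR=0; mL+mR=160/41 → advance +1; mR−mL=-160/41 → turn -1·90°
n=5: pose=(-2,6,N); sL=160/101, sR=32/13; mL=5312/1313, mR=576/1313; mL+mR=5888/1313 → advance +1; mR−mL=-4736/1313 → turn -1·90°
n=6: pose=(-2,7,E); sL=40/17, sR=5/2; mL=165/34, mR=5/68; mL+mR=335/68 → advance +1; mR−mL=-325/68 → turn -1·90°

0 80/41 80/41 160/41 0 -1 6 W
1 160/101 32/13 5312/1313 576/1313 -2 6 N
2 40/17 5/2 165/34 5/68 -2 7 E
3 160/49 160/81 20800/3969 -2560/3969 -1 7 S
4 80/41 80/41 160/41 0 -1 6 W
5 160/101 32/13 5312/1313 576/1313 -2 6 N
6 40/17 5/2 165/34 5/68 -2 7 E
final -1 7 S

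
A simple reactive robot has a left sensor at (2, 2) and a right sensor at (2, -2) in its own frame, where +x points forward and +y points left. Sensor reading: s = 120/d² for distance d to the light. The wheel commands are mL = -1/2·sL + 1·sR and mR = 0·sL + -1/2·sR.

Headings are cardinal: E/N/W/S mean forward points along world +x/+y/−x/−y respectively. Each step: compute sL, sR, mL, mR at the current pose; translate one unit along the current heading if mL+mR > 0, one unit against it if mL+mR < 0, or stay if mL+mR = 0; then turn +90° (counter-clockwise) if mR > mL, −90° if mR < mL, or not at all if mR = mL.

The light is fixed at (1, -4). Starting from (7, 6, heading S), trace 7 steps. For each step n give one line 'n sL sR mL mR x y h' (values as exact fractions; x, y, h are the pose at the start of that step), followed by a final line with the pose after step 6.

0 15/16 3/2 33/32 -3/4 7 6 S
1 24/13 120/137 -84/1781 -60/137 7 5 W
2 60/73 60/101 1350/7373 -30/101 8 5 N
3 120/181 40/39 4900/7059 -20/39 8 4 E
4 15/17 5/3 125/102 -5/6 9 4 S
5 120/61 40/39 100/2379 -20/39 9 3 W
6 12/13 60/101 174/1313 -30/101 10 3 N
final 10 2 E

n=0: pose=(7,6,S); sL=15/16, sR=3/2; mL=33/32, mR=-3/4; mL+mR=9/32 → advance +1; mR−mL=-57/32 → turn -1·90°
n=1: pose=(7,5,W); sL=24/13, sR=120/137; mL=-84/1781, mR=-60/137; mL+mR=-864/1781 → advance -1; mR−mL=-696/1781 → turn -1·90°
n=2: pose=(8,5,N); sL=60/73, sR=60/101; mL=1350/7373, mR=-30/101; mL+mR=-840/7373 → advance -1; mR−mL=-3540/7373 → turn -1·90°
n=3: pose=(8,4,E); sL=120/181, sR=40/39; mL=4900/7059, mR=-20/39; mL+mR=1280/7059 → advance +1; mR−mL=-2840/2353 → turn -1·90°
n=4: pose=(9,4,S); sL=15/17, sR=5/3; mL=125/102, mR=-5/6; mL+mR=20/51 → advance +1; mR−mL=-35/17 → turn -1·90°
n=5: pose=(9,3,W); sL=120/61, sR=40/39; mL=100/2379, mR=-20/39; mL+mR=-1120/2379 → advance -1; mR−mL=-440/793 → turn -1·90°
n=6: pose=(10,3,N); sL=12/13, sR=60/101; mL=174/1313, mR=-30/101; mL+mR=-216/1313 → advance -1; mR−mL=-564/1313 → turn -1·90°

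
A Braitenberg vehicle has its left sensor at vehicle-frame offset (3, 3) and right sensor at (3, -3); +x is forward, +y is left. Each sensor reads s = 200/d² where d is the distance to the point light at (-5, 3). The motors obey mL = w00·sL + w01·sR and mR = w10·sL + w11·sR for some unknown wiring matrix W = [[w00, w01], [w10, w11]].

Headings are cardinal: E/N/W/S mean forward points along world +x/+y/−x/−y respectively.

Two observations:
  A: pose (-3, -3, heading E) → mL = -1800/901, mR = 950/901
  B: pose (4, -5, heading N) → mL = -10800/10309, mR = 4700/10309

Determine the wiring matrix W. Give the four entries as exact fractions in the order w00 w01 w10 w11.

obs A: pose=(-3,-3,E) → sL=100/17, sR=100/53, mL=-1800/901, mR=950/901
obs B: pose=(4,-5,N) → sL=200/61, sR=200/169, mL=-10800/10309, mR=4700/10309
sensor matrix S = [[100/17, 100/53], [200/61, 200/169]]; det S = 7200000/9288409
solve [mL_A; mL_B] = S·[w00; w01] and [mR_A; mR_B] = S·[w10; w11]:
  w00 = -1/2, w01 = 1/2, w10 = 1/2, w11 = -1

-1/2 1/2 1/2 -1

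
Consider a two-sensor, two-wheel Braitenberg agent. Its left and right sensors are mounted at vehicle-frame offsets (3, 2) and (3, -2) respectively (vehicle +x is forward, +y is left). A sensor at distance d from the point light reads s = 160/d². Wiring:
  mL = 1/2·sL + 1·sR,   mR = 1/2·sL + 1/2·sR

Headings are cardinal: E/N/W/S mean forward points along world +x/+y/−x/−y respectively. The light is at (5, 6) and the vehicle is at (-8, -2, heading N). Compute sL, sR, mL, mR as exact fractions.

16/25 80/73 2584/1825 1584/1825

left sensor world pos  = (-10, 1); dL² = 250
right sensor world pos = (-6, 1); dR² = 146
sL = 160/250 = 16/25
sR = 160/146 = 80/73
mL = 1/2·sL + 1·sR = 2584/1825
mR = 1/2·sL + 1/2·sR = 1584/1825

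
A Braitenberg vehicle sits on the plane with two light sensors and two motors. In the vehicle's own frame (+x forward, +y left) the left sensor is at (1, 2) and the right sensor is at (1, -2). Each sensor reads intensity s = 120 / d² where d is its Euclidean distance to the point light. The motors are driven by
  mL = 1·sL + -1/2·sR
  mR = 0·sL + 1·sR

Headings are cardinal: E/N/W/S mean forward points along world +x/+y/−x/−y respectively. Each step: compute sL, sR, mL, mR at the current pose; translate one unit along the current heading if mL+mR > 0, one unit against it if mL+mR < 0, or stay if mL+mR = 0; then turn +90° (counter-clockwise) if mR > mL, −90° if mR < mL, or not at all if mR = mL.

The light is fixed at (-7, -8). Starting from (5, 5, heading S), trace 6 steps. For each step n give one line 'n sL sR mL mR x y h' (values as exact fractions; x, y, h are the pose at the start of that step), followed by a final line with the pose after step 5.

n=0: pose=(5,5,S); sL=6/17, sR=30/61; mL=111/1037, mR=30/61; mL+mR=621/1037 → advance +1; mR−mL=399/1037 → turn +1·90°
n=1: pose=(5,4,E); sL=24/73, sR=120/269; mL=2076/19637, mR=120/269; mL+mR=10836/19637 → advance +1; mR−mL=6684/19637 → turn +1·90°
n=2: pose=(6,4,N); sL=12/29, sR=60/197; mL=1494/5713, mR=60/197; mL+mR=3234/5713 → advance +1; mR−mL=246/5713 → turn +1·90°
n=3: pose=(6,5,W); sL=24/53, sR=40/123; mL=1892/6519, mR=40/123; mL+mR=4012/6519 → advance +1; mR−mL=76/2173 → turn +1·90°
n=4: pose=(5,5,S); sL=6/17, sR=30/61; mL=111/1037, mR=30/61; mL+mR=621/1037 → advance +1; mR−mL=399/1037 → turn +1·90°
n=5: pose=(5,4,E); sL=24/73, sR=120/269; mL=2076/19637, mR=120/269; mL+mR=10836/19637 → advance +1; mR−mL=6684/19637 → turn +1·90°

0 6/17 30/61 111/1037 30/61 5 5 S
1 24/73 120/269 2076/19637 120/269 5 4 E
2 12/29 60/197 1494/5713 60/197 6 4 N
3 24/53 40/123 1892/6519 40/123 6 5 W
4 6/17 30/61 111/1037 30/61 5 5 S
5 24/73 120/269 2076/19637 120/269 5 4 E
final 6 4 N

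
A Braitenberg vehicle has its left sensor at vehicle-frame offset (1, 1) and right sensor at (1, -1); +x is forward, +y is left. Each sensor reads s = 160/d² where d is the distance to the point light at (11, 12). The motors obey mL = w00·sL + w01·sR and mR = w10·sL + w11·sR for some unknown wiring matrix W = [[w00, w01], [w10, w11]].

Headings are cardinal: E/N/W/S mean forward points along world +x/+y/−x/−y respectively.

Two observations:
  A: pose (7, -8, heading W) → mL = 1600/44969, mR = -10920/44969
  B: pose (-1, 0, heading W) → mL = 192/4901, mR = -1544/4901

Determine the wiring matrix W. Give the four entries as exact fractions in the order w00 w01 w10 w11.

obs A: pose=(7,-8,W) → sL=80/233, sR=80/193, mL=1600/44969, mR=-10920/44969
obs B: pose=(-1,0,W) → sL=80/169, sR=16/29, mL=192/4901, mR=-1544/4901
sensor matrix S = [[80/233, 80/193], [80/169, 16/29]]; det S = -1495040/220393069
solve [mL_A; mL_B] = S·[w00; w01] and [mR_A; mR_B] = S·[w10; w11]:
  w00 = -1/2, w01 = 1/2, w10 = 1/2, w11 = -1

-1/2 1/2 1/2 -1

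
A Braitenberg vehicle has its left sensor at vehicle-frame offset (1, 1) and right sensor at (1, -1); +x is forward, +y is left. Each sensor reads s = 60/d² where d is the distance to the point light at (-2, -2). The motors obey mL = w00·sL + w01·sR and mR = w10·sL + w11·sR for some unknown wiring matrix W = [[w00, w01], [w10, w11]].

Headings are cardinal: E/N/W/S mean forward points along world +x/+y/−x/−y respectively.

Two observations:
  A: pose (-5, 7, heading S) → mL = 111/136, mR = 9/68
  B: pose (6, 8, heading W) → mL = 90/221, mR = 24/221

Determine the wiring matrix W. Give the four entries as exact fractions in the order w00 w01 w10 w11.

1/2 1/2 1 -1

obs A: pose=(-5,7,S) → sL=15/17, sR=3/4, mL=111/136, mR=9/68
obs B: pose=(6,8,W) → sL=6/13, sR=6/17, mL=90/221, mR=24/221
sensor matrix S = [[15/17, 3/4], [6/13, 6/17]]; det S = -261/7514
solve [mL_A; mL_B] = S·[w00; w01] and [mR_A; mR_B] = S·[w10; w11]:
  w00 = 1/2, w01 = 1/2, w10 = 1, w11 = -1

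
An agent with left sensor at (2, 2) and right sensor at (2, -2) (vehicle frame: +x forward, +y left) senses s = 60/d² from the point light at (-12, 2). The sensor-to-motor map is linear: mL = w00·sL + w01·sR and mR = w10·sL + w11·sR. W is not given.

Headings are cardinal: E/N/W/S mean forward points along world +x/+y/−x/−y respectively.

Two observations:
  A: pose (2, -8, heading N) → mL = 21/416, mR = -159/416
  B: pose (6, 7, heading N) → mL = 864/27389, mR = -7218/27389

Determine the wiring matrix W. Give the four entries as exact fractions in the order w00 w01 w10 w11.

obs A: pose=(2,-8,N) → sL=15/52, sR=3/16, mL=21/416, mR=-159/416
obs B: pose=(6,7,N) → sL=12/61, sR=60/449, mL=864/27389, mR=-7218/27389
sensor matrix S = [[15/52, 3/16], [12/61, 60/449]]; det S = 2367/1424228
solve [mL_A; mL_B] = S·[w00; w01] and [mR_A; mR_B] = S·[w10; w11]:
  w00 = 1/2, w01 = -1/2, w10 = -1, w11 = -1/2

1/2 -1/2 -1 -1/2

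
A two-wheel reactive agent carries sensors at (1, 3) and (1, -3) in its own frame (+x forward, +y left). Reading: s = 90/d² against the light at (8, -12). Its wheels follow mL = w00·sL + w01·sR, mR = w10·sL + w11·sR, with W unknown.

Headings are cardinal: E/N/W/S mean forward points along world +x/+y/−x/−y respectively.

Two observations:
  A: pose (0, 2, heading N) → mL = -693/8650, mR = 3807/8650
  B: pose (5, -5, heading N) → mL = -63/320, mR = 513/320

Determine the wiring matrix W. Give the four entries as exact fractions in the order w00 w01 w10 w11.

-1 1/2 1 1/2

obs A: pose=(0,2,N) → sL=45/173, sR=9/25, mL=-693/8650, mR=3807/8650
obs B: pose=(5,-5,N) → sL=9/10, sR=45/32, mL=-63/320, mR=513/320
sensor matrix S = [[45/173, 9/25], [9/10, 45/32]]; det S = 28917/692000
solve [mL_A; mL_B] = S·[w00; w01] and [mR_A; mR_B] = S·[w10; w11]:
  w00 = -1, w01 = 1/2, w10 = 1, w11 = 1/2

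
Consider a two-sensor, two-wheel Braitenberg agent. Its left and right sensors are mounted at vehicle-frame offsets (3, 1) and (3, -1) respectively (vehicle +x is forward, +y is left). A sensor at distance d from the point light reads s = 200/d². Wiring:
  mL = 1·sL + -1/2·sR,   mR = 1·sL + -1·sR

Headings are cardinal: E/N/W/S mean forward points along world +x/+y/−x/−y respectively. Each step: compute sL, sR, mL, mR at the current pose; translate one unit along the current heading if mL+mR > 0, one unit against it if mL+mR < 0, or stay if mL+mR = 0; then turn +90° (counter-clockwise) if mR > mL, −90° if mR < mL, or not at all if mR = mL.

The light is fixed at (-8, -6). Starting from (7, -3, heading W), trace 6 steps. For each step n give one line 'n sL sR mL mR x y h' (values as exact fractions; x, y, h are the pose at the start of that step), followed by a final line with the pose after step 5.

0 50/37 5/4 215/296 15/148 7 -3 W
1 40/41 200/261 6340/10701 2240/10701 6 -3 N
2 100/157 100/149 7050/23393 -800/23393 6 -2 E
3 200/257 200/197 13700/50629 -12000/50629 7 -2 S
4 50/37 5/4 215/296 15/148 7 -3 W
5 40/41 200/261 6340/10701 2240/10701 6 -3 N
final 6 -2 E

n=0: pose=(7,-3,W); sL=50/37, sR=5/4; mL=215/296, mR=15/148; mL+mR=245/296 → advance +1; mR−mL=-5/8 → turn -1·90°
n=1: pose=(6,-3,N); sL=40/41, sR=200/261; mL=6340/10701, mR=2240/10701; mL+mR=2860/3567 → advance +1; mR−mL=-100/261 → turn -1·90°
n=2: pose=(6,-2,E); sL=100/157, sR=100/149; mL=7050/23393, mR=-800/23393; mL+mR=6250/23393 → advance +1; mR−mL=-50/149 → turn -1·90°
n=3: pose=(7,-2,S); sL=200/257, sR=200/197; mL=13700/50629, mR=-12000/50629; mL+mR=1700/50629 → advance +1; mR−mL=-100/197 → turn -1·90°
n=4: pose=(7,-3,W); sL=50/37, sR=5/4; mL=215/296, mR=15/148; mL+mR=245/296 → advance +1; mR−mL=-5/8 → turn -1·90°
n=5: pose=(6,-3,N); sL=40/41, sR=200/261; mL=6340/10701, mR=2240/10701; mL+mR=2860/3567 → advance +1; mR−mL=-100/261 → turn -1·90°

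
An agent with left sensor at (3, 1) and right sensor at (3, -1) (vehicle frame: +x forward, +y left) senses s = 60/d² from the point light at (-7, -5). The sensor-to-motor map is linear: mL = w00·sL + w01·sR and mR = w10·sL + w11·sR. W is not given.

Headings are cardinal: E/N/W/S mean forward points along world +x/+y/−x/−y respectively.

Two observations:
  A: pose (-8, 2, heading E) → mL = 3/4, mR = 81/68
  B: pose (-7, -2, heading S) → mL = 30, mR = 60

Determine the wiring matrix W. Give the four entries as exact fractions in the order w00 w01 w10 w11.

obs A: pose=(-8,2,E) → sL=15/17, sR=3/2, mL=3/4, mR=81/68
obs B: pose=(-7,-2,S) → sL=60, sR=60, mL=30, mR=60
sensor matrix S = [[15/17, 3/2], [60, 60]]; det S = -630/17
solve [mL_A; mL_B] = S·[w00; w01] and [mR_A; mR_B] = S·[w10; w11]:
  w00 = 0, w01 = 1/2, w10 = 1/2, w11 = 1/2

0 1/2 1/2 1/2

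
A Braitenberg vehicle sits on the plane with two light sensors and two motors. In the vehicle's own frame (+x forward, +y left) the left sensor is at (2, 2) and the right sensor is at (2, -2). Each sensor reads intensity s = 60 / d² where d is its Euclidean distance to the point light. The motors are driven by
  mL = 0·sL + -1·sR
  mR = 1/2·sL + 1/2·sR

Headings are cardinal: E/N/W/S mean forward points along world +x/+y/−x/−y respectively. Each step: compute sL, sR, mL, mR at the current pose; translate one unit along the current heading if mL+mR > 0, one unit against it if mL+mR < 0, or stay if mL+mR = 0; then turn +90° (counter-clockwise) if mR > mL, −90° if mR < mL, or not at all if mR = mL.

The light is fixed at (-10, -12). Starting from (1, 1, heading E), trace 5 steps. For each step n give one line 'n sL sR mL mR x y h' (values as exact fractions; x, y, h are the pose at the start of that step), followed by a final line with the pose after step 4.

0 30/197 6/29 -6/29 1026/5713 1 1 E
1 60/289 20/123 -20/123 6580/35547 0 1 N
2 15/52 3/16 -3/16 99/416 0 2 W
3 12/53 60/193 -60/193 2748/10229 -1 2 S
4 6/41 6/29 -6/29 210/1189 -1 3 E
final -2 3 N

n=0: pose=(1,1,E); sL=30/197, sR=6/29; mL=-6/29, mR=1026/5713; mL+mR=-156/5713 → advance -1; mR−mL=2208/5713 → turn +1·90°
n=1: pose=(0,1,N); sL=60/289, sR=20/123; mL=-20/123, mR=6580/35547; mL+mR=800/35547 → advance +1; mR−mL=4120/11849 → turn +1·90°
n=2: pose=(0,2,W); sL=15/52, sR=3/16; mL=-3/16, mR=99/416; mL+mR=21/416 → advance +1; mR−mL=177/416 → turn +1·90°
n=3: pose=(-1,2,S); sL=12/53, sR=60/193; mL=-60/193, mR=2748/10229; mL+mR=-432/10229 → advance -1; mR−mL=5928/10229 → turn +1·90°
n=4: pose=(-1,3,E); sL=6/41, sR=6/29; mL=-6/29, mR=210/1189; mL+mR=-36/1189 → advance -1; mR−mL=456/1189 → turn +1·90°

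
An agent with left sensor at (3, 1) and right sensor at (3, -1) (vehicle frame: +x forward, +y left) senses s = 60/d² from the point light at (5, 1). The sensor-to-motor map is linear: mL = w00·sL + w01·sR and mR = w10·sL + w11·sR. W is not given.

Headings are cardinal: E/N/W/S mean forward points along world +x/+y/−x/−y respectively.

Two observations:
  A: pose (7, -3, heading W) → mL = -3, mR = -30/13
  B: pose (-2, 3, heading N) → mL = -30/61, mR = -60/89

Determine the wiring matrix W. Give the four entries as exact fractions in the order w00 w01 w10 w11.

0 -1/2 -1 0

obs A: pose=(7,-3,W) → sL=30/13, sR=6, mL=-3, mR=-30/13
obs B: pose=(-2,3,N) → sL=60/89, sR=60/61, mL=-30/61, mR=-60/89
sensor matrix S = [[30/13, 6], [60/89, 60/61]]; det S = -125280/70577
solve [mL_A; mL_B] = S·[w00; w01] and [mR_A; mR_B] = S·[w10; w11]:
  w00 = 0, w01 = -1/2, w10 = -1, w11 = 0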